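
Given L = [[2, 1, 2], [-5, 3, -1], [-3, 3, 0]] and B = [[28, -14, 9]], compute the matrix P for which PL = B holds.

Right-multiplying both sides by L⁻¹ gives P = BL⁻¹.
det L = -3; the adjugate gives L⁻¹ = [[-1, -2, 7/3], [-1, -2, 8/3], [2, 3, -11/3]].
P = BL⁻¹ = [[28, -14, 9]] · [[-1, -2, 7/3], [-1, -2, 8/3], [2, 3, -11/3]] = [[4, -1, -5]].

P = [[4, -1, -5]]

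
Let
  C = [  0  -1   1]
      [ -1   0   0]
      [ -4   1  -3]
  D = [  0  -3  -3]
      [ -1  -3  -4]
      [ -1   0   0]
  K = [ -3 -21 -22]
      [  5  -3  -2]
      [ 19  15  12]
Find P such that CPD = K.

Left-multiply by C⁻¹ and right-multiply by D⁻¹: P = C⁻¹KD⁻¹.
C has determinant 2; C⁻¹ = [[0, -1, 0], [-3/2, 2, -1/2], [-1/2, 2, -1/2]].
det D = -3; the adjugate gives D⁻¹ = [[0, 0, -1], [-4/3, 1, -1], [1, -1, 1]].
C⁻¹K = [[-5, 3, 2], [5, 18, 23], [2, -3, 1]].
P = (C⁻¹K)D⁻¹ = [[-2, 1, 4], [-1, -5, 0], [5, -4, 2]].

P = [[-2, 1, 4], [-1, -5, 0], [5, -4, 2]]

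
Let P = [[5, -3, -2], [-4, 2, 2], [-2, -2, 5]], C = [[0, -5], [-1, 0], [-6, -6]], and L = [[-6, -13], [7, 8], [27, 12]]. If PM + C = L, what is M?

M = [[-1, -2], [-3, -2], [5, 2]]

PM = L − C = [[-6, -8], [8, 8], [33, 18]].
Left-multiplying both sides by P⁻¹ gives M = P⁻¹(L − C).
P has determinant -2; P⁻¹ = [[-7, -19/2, 1], [-8, -21/2, 1], [-6, -8, 1]].
M = P⁻¹(L − C) = [[-1, -2], [-3, -2], [5, 2]].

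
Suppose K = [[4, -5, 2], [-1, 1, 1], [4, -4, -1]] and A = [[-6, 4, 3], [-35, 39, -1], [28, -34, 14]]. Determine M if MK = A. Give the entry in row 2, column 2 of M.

Right-multiplying both sides by K⁻¹ gives M = AK⁻¹.
det K = -3; the adjugate gives K⁻¹ = [[-1, 13/3, 7/3], [-1, 4, 2], [0, 4/3, 1/3]].
M = AK⁻¹ = [[-6, 4, 3], [-35, 39, -1], [28, -34, 14]] · [[-1, 13/3, 7/3], [-1, 4, 2], [0, 4/3, 1/3]] = [[2, -6, -5], [-4, 3, -4], [6, 4, 2]].

3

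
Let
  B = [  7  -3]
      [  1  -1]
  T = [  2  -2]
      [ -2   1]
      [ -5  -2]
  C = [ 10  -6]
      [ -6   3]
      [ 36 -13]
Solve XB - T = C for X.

XB = C + T = [[12, -8], [-8, 4], [31, -15]].
Right-multiplying both sides by B⁻¹ gives X = (C + T)B⁻¹.
det B = -4; the adjugate gives B⁻¹ = [[1/4, -3/4], [1/4, -7/4]].
X = (C + T)B⁻¹ = [[1, 5], [-1, -1], [4, 3]].

X = [[1, 5], [-1, -1], [4, 3]]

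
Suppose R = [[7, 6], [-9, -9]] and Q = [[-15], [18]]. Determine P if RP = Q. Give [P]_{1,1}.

Since R multiplies P on the left, P = R⁻¹Q.
R has determinant -9; R⁻¹ = [[1, 2/3], [-1, -7/9]].
P = R⁻¹Q = [[1, 2/3], [-1, -7/9]] · [[-15], [18]] = [[-3], [1]].

-3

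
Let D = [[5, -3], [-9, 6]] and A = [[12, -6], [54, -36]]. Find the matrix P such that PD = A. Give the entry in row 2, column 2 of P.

-6

Right-multiplying both sides by D⁻¹ gives P = AD⁻¹.
det D = 3, so D⁻¹ = [[2, 1], [3, 5/3]].
P = AD⁻¹ = [[12, -6], [54, -36]] · [[2, 1], [3, 5/3]] = [[6, 2], [0, -6]].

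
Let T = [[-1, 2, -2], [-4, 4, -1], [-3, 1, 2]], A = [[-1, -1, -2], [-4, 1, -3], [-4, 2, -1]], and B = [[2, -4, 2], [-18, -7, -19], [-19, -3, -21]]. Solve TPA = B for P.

Left-multiply by T⁻¹ and right-multiply by A⁻¹: P = T⁻¹BA⁻¹.
T has determinant -3; T⁻¹ = [[-3, 2, -2], [-11/3, 8/3, -7/3], [-8/3, 5/3, -4/3]].
det A = -5; the adjugate gives A⁻¹ = [[-1, 1, -1], [-8/5, 7/5, -1], [4/5, -6/5, 1]].
T⁻¹B = [[-4, 4, -2], [-11, 3, -9], [-10, 3, -9]].
P = (T⁻¹B)A⁻¹ = [[-4, 4, -2], [-1, 4, -1], [-2, 5, -2]].

P = [[-4, 4, -2], [-1, 4, -1], [-2, 5, -2]]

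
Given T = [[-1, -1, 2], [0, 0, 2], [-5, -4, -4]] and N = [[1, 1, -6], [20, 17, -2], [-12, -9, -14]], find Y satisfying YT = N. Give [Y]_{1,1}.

Since T sits to the right of Y, Y = NT⁻¹.
T has determinant 2; T⁻¹ = [[4, -6, -1], [-5, 7, 1], [0, 1/2, 0]].
Y = NT⁻¹ = [[1, 1, -6], [20, 17, -2], [-12, -9, -14]] · [[4, -6, -1], [-5, 7, 1], [0, 1/2, 0]] = [[-1, -2, 0], [-5, -2, -3], [-3, 2, 3]].

-1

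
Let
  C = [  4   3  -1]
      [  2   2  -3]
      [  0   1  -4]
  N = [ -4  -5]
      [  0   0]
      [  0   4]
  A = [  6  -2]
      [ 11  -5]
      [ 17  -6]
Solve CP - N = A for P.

CP = A + N = [[2, -7], [11, -5], [17, -2]].
Left-multiplying both sides by C⁻¹ gives P = C⁻¹(A + N).
det C = 2, so C⁻¹ = [[-5/2, 11/2, -7/2], [4, -8, 5], [1, -2, 1]].
P = C⁻¹(A + N) = [[-4, -3], [5, 2], [-3, 1]].

P = [[-4, -3], [5, 2], [-3, 1]]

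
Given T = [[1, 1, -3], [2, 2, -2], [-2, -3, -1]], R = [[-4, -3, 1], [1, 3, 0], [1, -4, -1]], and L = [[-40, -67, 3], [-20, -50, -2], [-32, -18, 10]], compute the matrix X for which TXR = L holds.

X = [[2, 3, 3], [-1, 2, 1], [-5, -2, -3]]

Left-multiply by T⁻¹ and right-multiply by R⁻¹: X = T⁻¹LR⁻¹.
det T = 4; the adjugate gives T⁻¹ = [[-2, 5/2, 1], [3/2, -7/4, -1], [-1/2, 1/4, 0]].
R has determinant 2; R⁻¹ = [[-3/2, -7/2, -3/2], [1/2, 3/2, 1/2], [-7/2, -19/2, -9/2]].
T⁻¹L = [[-2, -9, -1], [7, 5, -2], [15, 21, -2]].
X = (T⁻¹L)R⁻¹ = [[2, 3, 3], [-1, 2, 1], [-5, -2, -3]].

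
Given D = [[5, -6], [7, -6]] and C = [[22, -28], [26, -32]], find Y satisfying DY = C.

Left-multiplying both sides by D⁻¹ gives Y = D⁻¹C.
det D = 12, so D⁻¹ = [[-1/2, 1/2], [-7/12, 5/12]].
Y = D⁻¹C = [[-1/2, 1/2], [-7/12, 5/12]] · [[22, -28], [26, -32]] = [[2, -2], [-2, 3]].

Y = [[2, -2], [-2, 3]]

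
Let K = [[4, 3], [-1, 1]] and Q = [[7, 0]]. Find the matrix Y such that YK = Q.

Y = [[1, -3]]

Since K sits to the right of Y, Y = QK⁻¹.
det K = 7; the adjugate gives K⁻¹ = [[1/7, -3/7], [1/7, 4/7]].
Y = QK⁻¹ = [[7, 0]] · [[1/7, -3/7], [1/7, 4/7]] = [[1, -3]].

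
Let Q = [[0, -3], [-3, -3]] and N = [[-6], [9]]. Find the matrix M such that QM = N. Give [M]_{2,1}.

2

Since Q multiplies M on the left, M = Q⁻¹N.
det Q = -9; the adjugate gives Q⁻¹ = [[1/3, -1/3], [-1/3, 0]].
M = Q⁻¹N = [[1/3, -1/3], [-1/3, 0]] · [[-6], [9]] = [[-5], [2]].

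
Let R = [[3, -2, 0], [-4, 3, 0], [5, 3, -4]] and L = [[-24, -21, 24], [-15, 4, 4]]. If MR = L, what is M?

M = [[6, 3, -6], [-2, 1, -1]]

Since R sits to the right of M, M = LR⁻¹.
det R = -4, so R⁻¹ = [[3, 2, 0], [4, 3, 0], [27/4, 19/4, -1/4]].
M = LR⁻¹ = [[-24, -21, 24], [-15, 4, 4]] · [[3, 2, 0], [4, 3, 0], [27/4, 19/4, -1/4]] = [[6, 3, -6], [-2, 1, -1]].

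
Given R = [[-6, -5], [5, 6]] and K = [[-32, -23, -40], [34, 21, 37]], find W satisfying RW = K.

R is on the left of W, so left-multiply by R⁻¹: W = R⁻¹K.
R has determinant -11; R⁻¹ = [[-6/11, -5/11], [5/11, 6/11]].
W = R⁻¹K = [[-6/11, -5/11], [5/11, 6/11]] · [[-32, -23, -40], [34, 21, 37]] = [[2, 3, 5], [4, 1, 2]].

W = [[2, 3, 5], [4, 1, 2]]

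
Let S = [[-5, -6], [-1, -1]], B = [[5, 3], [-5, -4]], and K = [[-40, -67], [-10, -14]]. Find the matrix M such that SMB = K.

M = [[-1, -5], [-5, -3]]

M = S⁻¹KB⁻¹ (apply S⁻¹ on the left and B⁻¹ on the right).
det S = -1, so S⁻¹ = [[1, -6], [-1, 5]].
det B = -5, so B⁻¹ = [[4/5, 3/5], [-1, -1]].
S⁻¹K = [[20, 17], [-10, -3]].
M = (S⁻¹K)B⁻¹ = [[-1, -5], [-5, -3]].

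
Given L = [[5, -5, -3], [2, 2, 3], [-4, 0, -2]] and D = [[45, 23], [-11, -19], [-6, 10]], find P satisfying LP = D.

P = [[4, -2], [-2, -6], [-5, -1]]

L is on the left of P, so left-multiply by L⁻¹: P = L⁻¹D.
L has determinant -4; L⁻¹ = [[1, 5/2, 9/4], [2, 11/2, 21/4], [-2, -5, -5]].
P = L⁻¹D = [[1, 5/2, 9/4], [2, 11/2, 21/4], [-2, -5, -5]] · [[45, 23], [-11, -19], [-6, 10]] = [[4, -2], [-2, -6], [-5, -1]].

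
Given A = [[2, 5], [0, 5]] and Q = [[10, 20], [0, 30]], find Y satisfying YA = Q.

Y = [[5, -1], [0, 6]]

Since A sits to the right of Y, Y = QA⁻¹.
det A = 10, so A⁻¹ = [[1/2, -1/2], [0, 1/5]].
Y = QA⁻¹ = [[10, 20], [0, 30]] · [[1/2, -1/2], [0, 1/5]] = [[5, -1], [0, 6]].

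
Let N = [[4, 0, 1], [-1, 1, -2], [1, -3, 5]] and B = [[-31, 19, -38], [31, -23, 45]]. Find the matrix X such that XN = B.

Since N sits to the right of X, X = BN⁻¹.
N has determinant -2; N⁻¹ = [[1/2, 3/2, 1/2], [-3/2, -19/2, -7/2], [-1, -6, -2]].
X = BN⁻¹ = [[-31, 19, -38], [31, -23, 45]] · [[1/2, 3/2, 1/2], [-3/2, -19/2, -7/2], [-1, -6, -2]] = [[-6, 1, -6], [5, -5, 6]].

X = [[-6, 1, -6], [5, -5, 6]]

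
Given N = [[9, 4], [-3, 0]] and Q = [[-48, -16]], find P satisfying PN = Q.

P = [[-4, 4]]

Right-multiplying both sides by N⁻¹ gives P = QN⁻¹.
N has determinant 12; N⁻¹ = [[0, -1/3], [1/4, 3/4]].
P = QN⁻¹ = [[-48, -16]] · [[0, -1/3], [1/4, 3/4]] = [[-4, 4]].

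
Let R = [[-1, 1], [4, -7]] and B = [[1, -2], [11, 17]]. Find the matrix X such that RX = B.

R is on the left of X, so left-multiply by R⁻¹: X = R⁻¹B.
R has determinant 3; R⁻¹ = [[-7/3, -1/3], [-4/3, -1/3]].
X = R⁻¹B = [[-7/3, -1/3], [-4/3, -1/3]] · [[1, -2], [11, 17]] = [[-6, -1], [-5, -3]].

X = [[-6, -1], [-5, -3]]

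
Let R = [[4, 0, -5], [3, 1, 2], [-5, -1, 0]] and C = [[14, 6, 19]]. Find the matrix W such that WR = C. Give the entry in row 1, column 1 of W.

Right-multiplying both sides by R⁻¹ gives W = CR⁻¹.
det R = -2, so R⁻¹ = [[-1, -5/2, -5/2], [5, 25/2, 23/2], [-1, -2, -2]].
W = CR⁻¹ = [[14, 6, 19]] · [[-1, -5/2, -5/2], [5, 25/2, 23/2], [-1, -2, -2]] = [[-3, 2, -4]].

-3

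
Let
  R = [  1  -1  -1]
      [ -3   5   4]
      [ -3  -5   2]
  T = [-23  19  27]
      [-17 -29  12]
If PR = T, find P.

Right-multiplying both sides by R⁻¹ gives P = TR⁻¹.
R has determinant 6; R⁻¹ = [[5, 7/6, 1/6], [-1, -1/6, -1/6], [5, 4/3, 1/3]].
P = TR⁻¹ = [[-23, 19, 27], [-17, -29, 12]] · [[5, 7/6, 1/6], [-1, -1/6, -1/6], [5, 4/3, 1/3]] = [[1, 6, 2], [4, 1, 6]].

P = [[1, 6, 2], [4, 1, 6]]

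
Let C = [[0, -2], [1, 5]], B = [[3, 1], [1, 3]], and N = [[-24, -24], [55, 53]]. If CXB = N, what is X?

Left-multiply by C⁻¹ and right-multiply by B⁻¹: X = C⁻¹NB⁻¹.
det C = 2, so C⁻¹ = [[5/2, 1], [-1/2, 0]].
det B = 8, so B⁻¹ = [[3/8, -1/8], [-1/8, 3/8]].
C⁻¹N = [[-5, -7], [12, 12]].
X = (C⁻¹N)B⁻¹ = [[-1, -2], [3, 3]].

X = [[-1, -2], [3, 3]]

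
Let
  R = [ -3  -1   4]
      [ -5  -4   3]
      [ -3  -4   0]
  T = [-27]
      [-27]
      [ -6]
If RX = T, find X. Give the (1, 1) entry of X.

6

R is on the left of X, so left-multiply by R⁻¹: X = R⁻¹T.
R has determinant 5; R⁻¹ = [[12/5, -16/5, 13/5], [-9/5, 12/5, -11/5], [8/5, -9/5, 7/5]].
X = R⁻¹T = [[12/5, -16/5, 13/5], [-9/5, 12/5, -11/5], [8/5, -9/5, 7/5]] · [[-27], [-27], [-6]] = [[6], [-3], [-3]].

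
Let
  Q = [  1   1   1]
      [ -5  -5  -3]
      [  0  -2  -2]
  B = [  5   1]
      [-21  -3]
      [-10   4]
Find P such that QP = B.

P = [[0, 3], [3, -3], [2, 1]]

Left-multiplying both sides by Q⁻¹ gives P = Q⁻¹B.
det Q = 4, so Q⁻¹ = [[1, 0, 1/2], [-5/2, -1/2, -1/2], [5/2, 1/2, 0]].
P = Q⁻¹B = [[1, 0, 1/2], [-5/2, -1/2, -1/2], [5/2, 1/2, 0]] · [[5, 1], [-21, -3], [-10, 4]] = [[0, 3], [3, -3], [2, 1]].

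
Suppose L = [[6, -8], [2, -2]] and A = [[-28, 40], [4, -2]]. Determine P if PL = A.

Since L sits to the right of P, P = AL⁻¹.
det L = 4, so L⁻¹ = [[-1/2, 2], [-1/2, 3/2]].
P = AL⁻¹ = [[-28, 40], [4, -2]] · [[-1/2, 2], [-1/2, 3/2]] = [[-6, 4], [-1, 5]].

P = [[-6, 4], [-1, 5]]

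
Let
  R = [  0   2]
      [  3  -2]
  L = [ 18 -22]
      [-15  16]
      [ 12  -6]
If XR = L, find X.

Since R sits to the right of X, X = LR⁻¹.
det R = -6, so R⁻¹ = [[1/3, 1/3], [1/2, 0]].
X = LR⁻¹ = [[18, -22], [-15, 16], [12, -6]] · [[1/3, 1/3], [1/2, 0]] = [[-5, 6], [3, -5], [1, 4]].

X = [[-5, 6], [3, -5], [1, 4]]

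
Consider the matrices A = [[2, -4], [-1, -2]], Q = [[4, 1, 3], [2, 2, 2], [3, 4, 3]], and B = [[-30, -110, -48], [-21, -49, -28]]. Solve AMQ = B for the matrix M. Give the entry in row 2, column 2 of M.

M = A⁻¹BQ⁻¹ (apply A⁻¹ on the left and Q⁻¹ on the right).
A has determinant -8; A⁻¹ = [[1/4, -1/2], [-1/8, -1/4]].
Q has determinant -2; Q⁻¹ = [[1, -9/2, 2], [0, -3/2, 1], [-1, 13/2, -3]].
A⁻¹B = [[3, -3, 2], [9, 26, 13]].
M = (A⁻¹B)Q⁻¹ = [[1, 4, -3], [-4, 5, 5]].

5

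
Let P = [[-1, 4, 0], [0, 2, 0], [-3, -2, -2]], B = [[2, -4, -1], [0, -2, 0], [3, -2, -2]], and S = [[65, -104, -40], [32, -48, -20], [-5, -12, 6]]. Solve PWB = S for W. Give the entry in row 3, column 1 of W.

-3

Left-multiply by P⁻¹ and right-multiply by B⁻¹: W = P⁻¹SB⁻¹.
P has determinant 4; P⁻¹ = [[-1, 2, 0], [0, 1/2, 0], [3/2, -7/2, -1/2]].
det B = 2, so B⁻¹ = [[2, -3, -1], [0, -1/2, 0], [3, -4, -2]].
P⁻¹S = [[-1, 8, 0], [16, -24, -10], [-12, 18, 7]].
W = (P⁻¹S)B⁻¹ = [[-2, -1, 1], [2, 4, 4], [-3, -1, -2]].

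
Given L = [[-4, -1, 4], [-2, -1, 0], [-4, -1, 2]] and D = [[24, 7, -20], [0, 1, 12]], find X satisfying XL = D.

L is on the right of X, so right-multiply by L⁻¹: X = DL⁻¹.
det L = -4, so L⁻¹ = [[1/2, 1/2, -1], [-1, -2, 2], [1/2, 0, -1/2]].
X = DL⁻¹ = [[24, 7, -20], [0, 1, 12]] · [[1/2, 1/2, -1], [-1, -2, 2], [1/2, 0, -1/2]] = [[-5, -2, 0], [5, -2, -4]].

X = [[-5, -2, 0], [5, -2, -4]]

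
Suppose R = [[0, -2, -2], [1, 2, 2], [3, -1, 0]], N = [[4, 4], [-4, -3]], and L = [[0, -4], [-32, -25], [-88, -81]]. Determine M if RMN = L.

Left-multiply by R⁻¹ and right-multiply by N⁻¹: M = R⁻¹LN⁻¹.
det R = 2, so R⁻¹ = [[1, 1, 0], [3, 3, -1], [-7/2, -3, 1]].
det N = 4, so N⁻¹ = [[-3/4, -1], [1, 1]].
R⁻¹L = [[-32, -29], [-8, -6], [8, 8]].
M = (R⁻¹L)N⁻¹ = [[-5, 3], [0, 2], [2, 0]].

M = [[-5, 3], [0, 2], [2, 0]]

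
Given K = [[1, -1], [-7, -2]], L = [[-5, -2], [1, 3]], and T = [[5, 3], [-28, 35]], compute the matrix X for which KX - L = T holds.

X = [[3, -4], [3, -5]]

KX = T + L = [[0, 1], [-27, 38]].
Since K multiplies X on the left, X = K⁻¹(T + L).
det K = -9; the adjugate gives K⁻¹ = [[2/9, -1/9], [-7/9, -1/9]].
X = K⁻¹(T + L) = [[3, -4], [3, -5]].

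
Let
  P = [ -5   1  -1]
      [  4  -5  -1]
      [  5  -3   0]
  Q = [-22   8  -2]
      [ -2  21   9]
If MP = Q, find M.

M = [[0, 2, -6], [-6, -3, -4]]

Since P sits to the right of M, M = QP⁻¹.
P has determinant -3; P⁻¹ = [[1, -1, 2], [5/3, -5/3, 3], [-13/3, 10/3, -7]].
M = QP⁻¹ = [[-22, 8, -2], [-2, 21, 9]] · [[1, -1, 2], [5/3, -5/3, 3], [-13/3, 10/3, -7]] = [[0, 2, -6], [-6, -3, -4]].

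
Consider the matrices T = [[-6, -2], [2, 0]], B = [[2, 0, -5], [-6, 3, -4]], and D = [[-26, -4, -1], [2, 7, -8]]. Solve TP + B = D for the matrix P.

P = [[4, 2, -2], [2, -4, 4]]

TP = D − B = [[-28, -4, 4], [8, 4, -4]].
Since T multiplies P on the left, P = T⁻¹(D − B).
det T = 4, so T⁻¹ = [[0, 1/2], [-1/2, -3/2]].
P = T⁻¹(D − B) = [[4, 2, -2], [2, -4, 4]].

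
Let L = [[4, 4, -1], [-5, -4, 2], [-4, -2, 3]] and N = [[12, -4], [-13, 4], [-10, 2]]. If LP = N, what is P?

P = [[-3, 0], [5, -1], [-4, 0]]

L is on the left of P, so left-multiply by L⁻¹: P = L⁻¹N.
det L = 2, so L⁻¹ = [[-4, -5, 2], [7/2, 4, -3/2], [-3, -4, 2]].
P = L⁻¹N = [[-4, -5, 2], [7/2, 4, -3/2], [-3, -4, 2]] · [[12, -4], [-13, 4], [-10, 2]] = [[-3, 0], [5, -1], [-4, 0]].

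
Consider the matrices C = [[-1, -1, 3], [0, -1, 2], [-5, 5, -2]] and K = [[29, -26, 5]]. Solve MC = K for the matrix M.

M = [[1, -5, -6]]

Since C sits to the right of M, M = KC⁻¹.
det C = 3, so C⁻¹ = [[-8/3, 13/3, 1/3], [-10/3, 17/3, 2/3], [-5/3, 10/3, 1/3]].
M = KC⁻¹ = [[29, -26, 5]] · [[-8/3, 13/3, 1/3], [-10/3, 17/3, 2/3], [-5/3, 10/3, 1/3]] = [[1, -5, -6]].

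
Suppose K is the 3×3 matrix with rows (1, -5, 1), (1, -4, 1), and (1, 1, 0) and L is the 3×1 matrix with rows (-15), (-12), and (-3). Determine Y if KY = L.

Left-multiplying both sides by K⁻¹ gives Y = K⁻¹L.
det K = -1, so K⁻¹ = [[1, -1, 1], [-1, 1, 0], [-5, 6, -1]].
Y = K⁻¹L = [[1, -1, 1], [-1, 1, 0], [-5, 6, -1]] · [[-15], [-12], [-3]] = [[-6], [3], [6]].

Y = [[-6], [3], [6]]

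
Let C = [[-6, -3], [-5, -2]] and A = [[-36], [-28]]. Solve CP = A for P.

P = [[4], [4]]

Since C multiplies P on the left, P = C⁻¹A.
det C = -3; the adjugate gives C⁻¹ = [[2/3, -1], [-5/3, 2]].
P = C⁻¹A = [[2/3, -1], [-5/3, 2]] · [[-36], [-28]] = [[4], [4]].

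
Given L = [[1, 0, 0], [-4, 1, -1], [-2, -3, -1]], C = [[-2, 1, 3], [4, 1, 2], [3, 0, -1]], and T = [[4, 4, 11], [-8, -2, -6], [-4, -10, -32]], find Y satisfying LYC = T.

Y = [[1, 3, -2], [1, 3, -3], [-5, -5, 1]]

Left-multiply by L⁻¹ and right-multiply by C⁻¹: Y = L⁻¹TC⁻¹.
det L = -4; the adjugate gives L⁻¹ = [[1, 0, 0], [1/2, 1/4, -1/4], [-7/2, -3/4, -1/4]].
C has determinant 3; C⁻¹ = [[-1/3, 1/3, -1/3], [10/3, -7/3, 16/3], [-1, 1, -2]].
L⁻¹T = [[4, 4, 11], [1, 4, 12], [-7, -10, -26]].
Y = (L⁻¹T)C⁻¹ = [[1, 3, -2], [1, 3, -3], [-5, -5, 1]].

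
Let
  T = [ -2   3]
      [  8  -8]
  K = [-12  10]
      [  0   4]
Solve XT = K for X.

X = [[-2, -2], [4, 1]]

Right-multiplying both sides by T⁻¹ gives X = KT⁻¹.
det T = -8; the adjugate gives T⁻¹ = [[1, 3/8], [1, 1/4]].
X = KT⁻¹ = [[-12, 10], [0, 4]] · [[1, 3/8], [1, 1/4]] = [[-2, -2], [4, 1]].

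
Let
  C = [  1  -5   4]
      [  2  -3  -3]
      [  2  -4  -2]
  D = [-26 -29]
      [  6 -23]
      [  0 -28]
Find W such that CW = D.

C is on the left of W, so left-multiply by C⁻¹: W = C⁻¹D.
det C = -4, so C⁻¹ = [[3/2, 13/2, -27/4], [1/2, 5/2, -11/4], [1/2, 3/2, -7/4]].
W = C⁻¹D = [[3/2, 13/2, -27/4], [1/2, 5/2, -11/4], [1/2, 3/2, -7/4]] · [[-26, -29], [6, -23], [0, -28]] = [[0, -4], [2, 5], [-4, 0]].

W = [[0, -4], [2, 5], [-4, 0]]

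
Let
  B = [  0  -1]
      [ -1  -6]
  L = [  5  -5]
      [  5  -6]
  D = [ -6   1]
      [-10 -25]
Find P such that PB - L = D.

P = [[-2, 1], [1, 5]]

PB = D + L = [[-1, -4], [-5, -31]].
Right-multiplying both sides by B⁻¹ gives P = (D + L)B⁻¹.
det B = -1, so B⁻¹ = [[6, -1], [-1, 0]].
P = (D + L)B⁻¹ = [[-2, 1], [1, 5]].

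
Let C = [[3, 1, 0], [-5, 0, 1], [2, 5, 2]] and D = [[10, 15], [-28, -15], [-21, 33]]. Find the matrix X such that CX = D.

Since C multiplies X on the left, X = C⁻¹D.
det C = -3, so C⁻¹ = [[5/3, 2/3, -1/3], [-4, -2, 1], [25/3, 13/3, -5/3]].
X = C⁻¹D = [[5/3, 2/3, -1/3], [-4, -2, 1], [25/3, 13/3, -5/3]] · [[10, 15], [-28, -15], [-21, 33]] = [[5, 4], [-5, 3], [-3, 5]].

X = [[5, 4], [-5, 3], [-3, 5]]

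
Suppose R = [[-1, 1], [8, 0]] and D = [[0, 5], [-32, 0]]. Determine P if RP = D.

P = [[-4, 0], [-4, 5]]

Since R multiplies P on the left, P = R⁻¹D.
det R = -8; the adjugate gives R⁻¹ = [[0, 1/8], [1, 1/8]].
P = R⁻¹D = [[0, 1/8], [1, 1/8]] · [[0, 5], [-32, 0]] = [[-4, 0], [-4, 5]].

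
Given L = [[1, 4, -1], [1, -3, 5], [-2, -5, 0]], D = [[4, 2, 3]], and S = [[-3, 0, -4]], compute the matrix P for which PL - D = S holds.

PL = S + D = [[1, 2, -1]].
Right-multiplying both sides by L⁻¹ gives P = (S + D)L⁻¹.
L has determinant -4; L⁻¹ = [[-25/4, -5/4, -17/4], [5/2, 1/2, 3/2], [11/4, 3/4, 7/4]].
P = (S + D)L⁻¹ = [[-4, -1, -3]].

P = [[-4, -1, -3]]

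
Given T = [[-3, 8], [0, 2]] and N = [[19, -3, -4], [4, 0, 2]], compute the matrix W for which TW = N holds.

Since T multiplies W on the left, W = T⁻¹N.
T has determinant -6; T⁻¹ = [[-1/3, 4/3], [0, 1/2]].
W = T⁻¹N = [[-1/3, 4/3], [0, 1/2]] · [[19, -3, -4], [4, 0, 2]] = [[-1, 1, 4], [2, 0, 1]].

W = [[-1, 1, 4], [2, 0, 1]]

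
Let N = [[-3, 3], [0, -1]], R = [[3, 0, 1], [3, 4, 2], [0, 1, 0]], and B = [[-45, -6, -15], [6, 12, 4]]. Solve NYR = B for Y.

Y = N⁻¹BR⁻¹ (apply N⁻¹ on the left and R⁻¹ on the right).
det N = 3, so N⁻¹ = [[-1/3, -1], [0, -1]].
det R = -3; the adjugate gives R⁻¹ = [[2/3, -1/3, 4/3], [0, 0, 1], [-1, 1, -4]].
N⁻¹B = [[9, -10, 1], [-6, -12, -4]].
Y = (N⁻¹B)R⁻¹ = [[5, -2, -2], [0, -2, -4]].

Y = [[5, -2, -2], [0, -2, -4]]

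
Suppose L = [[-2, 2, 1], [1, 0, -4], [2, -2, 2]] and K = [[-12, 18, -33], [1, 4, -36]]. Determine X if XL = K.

X = [[3, 6, -6], [-4, 5, -6]]

Right-multiplying both sides by L⁻¹ gives X = KL⁻¹.
L has determinant -6; L⁻¹ = [[4/3, 1, 4/3], [5/3, 1, 7/6], [1/3, 0, 1/3]].
X = KL⁻¹ = [[-12, 18, -33], [1, 4, -36]] · [[4/3, 1, 4/3], [5/3, 1, 7/6], [1/3, 0, 1/3]] = [[3, 6, -6], [-4, 5, -6]].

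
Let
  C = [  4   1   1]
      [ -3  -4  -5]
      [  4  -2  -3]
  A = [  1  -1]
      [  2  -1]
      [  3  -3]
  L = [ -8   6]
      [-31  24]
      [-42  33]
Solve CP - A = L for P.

P = [[-4, 3], [4, -3], [5, -4]]

CP = L + A = [[-7, 5], [-29, 23], [-39, 30]].
Left-multiplying both sides by C⁻¹ gives P = C⁻¹(L + A).
C has determinant 1; C⁻¹ = [[2, 1, -1], [-29, -16, 17], [22, 12, -13]].
P = C⁻¹(L + A) = [[-4, 3], [4, -3], [5, -4]].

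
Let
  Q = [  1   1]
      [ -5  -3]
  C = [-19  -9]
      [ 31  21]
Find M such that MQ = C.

M = [[6, 5], [6, -5]]

Q is on the right of M, so right-multiply by Q⁻¹: M = CQ⁻¹.
det Q = 2; the adjugate gives Q⁻¹ = [[-3/2, -1/2], [5/2, 1/2]].
M = CQ⁻¹ = [[-19, -9], [31, 21]] · [[-3/2, -1/2], [5/2, 1/2]] = [[6, 5], [6, -5]].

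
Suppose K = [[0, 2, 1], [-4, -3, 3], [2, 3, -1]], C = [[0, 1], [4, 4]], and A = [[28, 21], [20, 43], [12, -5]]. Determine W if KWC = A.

W = [[-2, -5], [-4, 4], [1, -1]]

W = K⁻¹AC⁻¹ (apply K⁻¹ on the left and C⁻¹ on the right).
det K = -2, so K⁻¹ = [[3, -5/2, -9/2], [-1, 1, 2], [3, -2, -4]].
det C = -4, so C⁻¹ = [[-1, 1/4], [1, 0]].
K⁻¹A = [[-20, -22], [16, 12], [-4, -3]].
W = (K⁻¹A)C⁻¹ = [[-2, -5], [-4, 4], [1, -1]].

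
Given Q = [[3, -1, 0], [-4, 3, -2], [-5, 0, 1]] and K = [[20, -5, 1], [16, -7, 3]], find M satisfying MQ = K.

M = [[-1, -2, -3], [1, -2, -1]]

Right-multiplying both sides by Q⁻¹ gives M = KQ⁻¹.
det Q = -5, so Q⁻¹ = [[-3/5, -1/5, -2/5], [-14/5, -3/5, -6/5], [-3, -1, -1]].
M = KQ⁻¹ = [[20, -5, 1], [16, -7, 3]] · [[-3/5, -1/5, -2/5], [-14/5, -3/5, -6/5], [-3, -1, -1]] = [[-1, -2, -3], [1, -2, -1]].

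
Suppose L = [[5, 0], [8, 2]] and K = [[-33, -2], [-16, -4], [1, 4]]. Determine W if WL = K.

W = [[-5, -1], [0, -2], [-3, 2]]

Since L sits to the right of W, W = KL⁻¹.
det L = 10; the adjugate gives L⁻¹ = [[1/5, 0], [-4/5, 1/2]].
W = KL⁻¹ = [[-33, -2], [-16, -4], [1, 4]] · [[1/5, 0], [-4/5, 1/2]] = [[-5, -1], [0, -2], [-3, 2]].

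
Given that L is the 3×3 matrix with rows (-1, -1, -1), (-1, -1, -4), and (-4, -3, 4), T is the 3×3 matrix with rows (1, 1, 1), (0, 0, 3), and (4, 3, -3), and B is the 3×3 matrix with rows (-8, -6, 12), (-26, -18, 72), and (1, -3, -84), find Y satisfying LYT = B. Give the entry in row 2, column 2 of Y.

Isolating Y: multiply by L⁻¹ from the left and T⁻¹ from the right, so Y = L⁻¹BT⁻¹.
L has determinant -3; L⁻¹ = [[16/3, -7/3, -1], [-20/3, 8/3, 1], [1/3, -1/3, 0]].
T has determinant 3; T⁻¹ = [[-3, 2, 1], [4, -7/3, -1], [0, 1/3, 0]].
L⁻¹B = [[17, 13, -20], [-15, -11, 28], [6, 4, -20]].
Y = (L⁻¹B)T⁻¹ = [[1, -3, 4], [1, 5, -4], [-2, -4, 2]].

5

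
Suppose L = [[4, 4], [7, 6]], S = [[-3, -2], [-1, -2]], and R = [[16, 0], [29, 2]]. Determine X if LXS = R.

X = [[-2, 1], [0, 1]]

Left-multiply by L⁻¹ and right-multiply by S⁻¹: X = L⁻¹RS⁻¹.
det L = -4; the adjugate gives L⁻¹ = [[-3/2, 1], [7/4, -1]].
det S = 4, so S⁻¹ = [[-1/2, 1/2], [1/4, -3/4]].
L⁻¹R = [[5, 2], [-1, -2]].
X = (L⁻¹R)S⁻¹ = [[-2, 1], [0, 1]].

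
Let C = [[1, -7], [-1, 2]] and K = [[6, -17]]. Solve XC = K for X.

X = [[1, -5]]

C is on the right of X, so right-multiply by C⁻¹: X = KC⁻¹.
det C = -5, so C⁻¹ = [[-2/5, -7/5], [-1/5, -1/5]].
X = KC⁻¹ = [[6, -17]] · [[-2/5, -7/5], [-1/5, -1/5]] = [[1, -5]].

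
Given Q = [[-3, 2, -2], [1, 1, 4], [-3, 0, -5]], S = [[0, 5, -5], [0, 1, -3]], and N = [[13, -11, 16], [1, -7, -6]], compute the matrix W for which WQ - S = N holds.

W = [[-2, -2, -3], [-2, -2, 1]]

WQ = N + S = [[13, -6, 11], [1, -6, -9]].
Q is on the right of W, so right-multiply by Q⁻¹: W = (N + S)Q⁻¹.
Q has determinant -5; Q⁻¹ = [[1, -2, -2], [7/5, -9/5, -2], [-3/5, 6/5, 1]].
W = (N + S)Q⁻¹ = [[-2, -2, -3], [-2, -2, 1]].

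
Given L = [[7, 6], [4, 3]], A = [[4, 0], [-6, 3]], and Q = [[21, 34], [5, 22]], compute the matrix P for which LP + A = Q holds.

P = [[5, 4], [-3, 1]]

LP = Q − A = [[17, 34], [11, 19]].
Since L multiplies P on the left, P = L⁻¹(Q − A).
det L = -3; the adjugate gives L⁻¹ = [[-1, 2], [4/3, -7/3]].
P = L⁻¹(Q − A) = [[5, 4], [-3, 1]].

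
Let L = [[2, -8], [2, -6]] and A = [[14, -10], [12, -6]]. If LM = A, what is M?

M = [[3, 3], [-1, 2]]

L is on the left of M, so left-multiply by L⁻¹: M = L⁻¹A.
det L = 4; the adjugate gives L⁻¹ = [[-3/2, 2], [-1/2, 1/2]].
M = L⁻¹A = [[-3/2, 2], [-1/2, 1/2]] · [[14, -10], [12, -6]] = [[3, 3], [-1, 2]].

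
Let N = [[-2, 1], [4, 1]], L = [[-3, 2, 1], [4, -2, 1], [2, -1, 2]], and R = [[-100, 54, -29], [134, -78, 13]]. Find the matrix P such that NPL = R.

P = [[-5, 4, 4], [-2, -5, -4]]

Left-multiply by N⁻¹ and right-multiply by L⁻¹: P = N⁻¹RL⁻¹.
det N = -6, so N⁻¹ = [[-1/6, 1/6], [2/3, 1/3]].
det L = -3; the adjugate gives L⁻¹ = [[1, 5/3, -4/3], [2, 8/3, -7/3], [0, -1/3, 2/3]].
N⁻¹R = [[39, -22, 7], [-22, 10, -15]].
P = (N⁻¹R)L⁻¹ = [[-5, 4, 4], [-2, -5, -4]].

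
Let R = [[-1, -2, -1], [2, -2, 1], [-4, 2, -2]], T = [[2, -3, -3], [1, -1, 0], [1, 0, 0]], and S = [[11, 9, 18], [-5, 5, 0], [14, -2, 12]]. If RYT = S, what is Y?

Isolating Y: multiply by R⁻¹ from the left and T⁻¹ from the right, so Y = R⁻¹ST⁻¹.
R has determinant 2; R⁻¹ = [[1, -3, -2], [0, -1, -1/2], [-2, 5, 3]].
T has determinant -3; T⁻¹ = [[0, 0, 1], [0, -1, 1], [-1/3, 1, -1/3]].
R⁻¹S = [[-2, -2, -6], [-2, -4, -6], [-5, 1, 0]].
Y = (R⁻¹S)T⁻¹ = [[2, -4, -2], [2, -2, -4], [0, -1, -4]].

Y = [[2, -4, -2], [2, -2, -4], [0, -1, -4]]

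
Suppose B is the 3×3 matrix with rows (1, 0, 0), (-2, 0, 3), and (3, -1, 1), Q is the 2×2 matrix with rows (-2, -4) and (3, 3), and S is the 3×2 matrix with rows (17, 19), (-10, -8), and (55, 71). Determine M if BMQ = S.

M = [[-1, 5], [4, 4], [-1, 2]]

Isolating M: multiply by B⁻¹ from the left and Q⁻¹ from the right, so M = B⁻¹SQ⁻¹.
det B = 3, so B⁻¹ = [[1, 0, 0], [11/3, 1/3, -1], [2/3, 1/3, 0]].
Q has determinant 6; Q⁻¹ = [[1/2, 2/3], [-1/2, -1/3]].
B⁻¹S = [[17, 19], [4, -4], [8, 10]].
M = (B⁻¹S)Q⁻¹ = [[-1, 5], [4, 4], [-1, 2]].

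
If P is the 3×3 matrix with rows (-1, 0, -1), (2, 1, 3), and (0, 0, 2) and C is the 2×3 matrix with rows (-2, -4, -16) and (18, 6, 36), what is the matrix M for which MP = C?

Since P sits to the right of M, M = CP⁻¹.
P has determinant -2; P⁻¹ = [[-1, 0, -1/2], [2, 1, -1/2], [0, 0, 1/2]].
M = CP⁻¹ = [[-2, -4, -16], [18, 6, 36]] · [[-1, 0, -1/2], [2, 1, -1/2], [0, 0, 1/2]] = [[-6, -4, -5], [-6, 6, 6]].

M = [[-6, -4, -5], [-6, 6, 6]]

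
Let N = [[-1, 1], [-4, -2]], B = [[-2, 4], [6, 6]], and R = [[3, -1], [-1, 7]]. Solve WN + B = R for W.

WN = R − B = [[5, -5], [-7, 1]].
N is on the right of W, so right-multiply by N⁻¹: W = (R − B)N⁻¹.
det N = 6; the adjugate gives N⁻¹ = [[-1/3, -1/6], [2/3, -1/6]].
W = (R − B)N⁻¹ = [[-5, 0], [3, 1]].

W = [[-5, 0], [3, 1]]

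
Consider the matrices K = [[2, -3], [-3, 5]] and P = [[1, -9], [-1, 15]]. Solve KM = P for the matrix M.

Since K multiplies M on the left, M = K⁻¹P.
det K = 1; the adjugate gives K⁻¹ = [[5, 3], [3, 2]].
M = K⁻¹P = [[5, 3], [3, 2]] · [[1, -9], [-1, 15]] = [[2, 0], [1, 3]].

M = [[2, 0], [1, 3]]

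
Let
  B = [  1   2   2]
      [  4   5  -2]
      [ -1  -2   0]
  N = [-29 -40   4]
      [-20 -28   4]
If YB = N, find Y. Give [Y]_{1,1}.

-4

Right-multiplying both sides by B⁻¹ gives Y = NB⁻¹.
det B = -6; the adjugate gives B⁻¹ = [[2/3, 2/3, 7/3], [-1/3, -1/3, -5/3], [1/2, 0, 1/2]].
Y = NB⁻¹ = [[-29, -40, 4], [-20, -28, 4]] · [[2/3, 2/3, 7/3], [-1/3, -1/3, -5/3], [1/2, 0, 1/2]] = [[-4, -6, 1], [-2, -4, 2]].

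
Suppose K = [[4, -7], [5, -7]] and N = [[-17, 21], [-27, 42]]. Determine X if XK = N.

Right-multiplying both sides by K⁻¹ gives X = NK⁻¹.
det K = 7; the adjugate gives K⁻¹ = [[-1, 1], [-5/7, 4/7]].
X = NK⁻¹ = [[-17, 21], [-27, 42]] · [[-1, 1], [-5/7, 4/7]] = [[2, -5], [-3, -3]].

X = [[2, -5], [-3, -3]]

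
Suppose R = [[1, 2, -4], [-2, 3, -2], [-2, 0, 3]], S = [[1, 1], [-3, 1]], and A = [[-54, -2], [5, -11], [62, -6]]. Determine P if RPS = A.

P = R⁻¹AS⁻¹ (apply R⁻¹ on the left and S⁻¹ on the right).
R has determinant 5; R⁻¹ = [[9/5, -6/5, 8/5], [2, -1, 2], [6/5, -4/5, 7/5]].
det S = 4, so S⁻¹ = [[1/4, -1/4], [3/4, 1/4]].
R⁻¹A = [[-4, 0], [11, -5], [18, -2]].
P = (R⁻¹A)S⁻¹ = [[-1, 1], [-1, -4], [3, -5]].

P = [[-1, 1], [-1, -4], [3, -5]]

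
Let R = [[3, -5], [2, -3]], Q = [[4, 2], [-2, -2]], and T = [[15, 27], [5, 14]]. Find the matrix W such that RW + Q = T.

W = [[2, 5], [-1, -2]]

RW = T − Q = [[11, 25], [7, 16]].
Left-multiplying both sides by R⁻¹ gives W = R⁻¹(T − Q).
det R = 1; the adjugate gives R⁻¹ = [[-3, 5], [-2, 3]].
W = R⁻¹(T − Q) = [[2, 5], [-1, -2]].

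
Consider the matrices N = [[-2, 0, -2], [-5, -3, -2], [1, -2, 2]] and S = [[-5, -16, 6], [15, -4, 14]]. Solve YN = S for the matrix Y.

N is on the right of Y, so right-multiply by N⁻¹: Y = SN⁻¹.
det N = -6, so N⁻¹ = [[5/3, -2/3, 1], [-4/3, 1/3, -1], [-13/6, 2/3, -1]].
Y = SN⁻¹ = [[-5, -16, 6], [15, -4, 14]] · [[5/3, -2/3, 1], [-4/3, 1/3, -1], [-13/6, 2/3, -1]] = [[0, 2, 5], [0, -2, 5]].

Y = [[0, 2, 5], [0, -2, 5]]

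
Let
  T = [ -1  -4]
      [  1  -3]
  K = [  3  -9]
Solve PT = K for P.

Right-multiplying both sides by T⁻¹ gives P = KT⁻¹.
det T = 7; the adjugate gives T⁻¹ = [[-3/7, 4/7], [-1/7, -1/7]].
P = KT⁻¹ = [[3, -9]] · [[-3/7, 4/7], [-1/7, -1/7]] = [[0, 3]].

P = [[0, 3]]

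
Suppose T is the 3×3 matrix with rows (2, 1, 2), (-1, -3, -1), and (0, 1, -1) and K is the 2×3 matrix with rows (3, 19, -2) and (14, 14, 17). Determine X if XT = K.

Since T sits to the right of X, X = KT⁻¹.
T has determinant 5; T⁻¹ = [[4/5, 3/5, 1], [-1/5, -2/5, 0], [-1/5, -2/5, -1]].
X = KT⁻¹ = [[3, 19, -2], [14, 14, 17]] · [[4/5, 3/5, 1], [-1/5, -2/5, 0], [-1/5, -2/5, -1]] = [[-1, -5, 5], [5, -4, -3]].

X = [[-1, -5, 5], [5, -4, -3]]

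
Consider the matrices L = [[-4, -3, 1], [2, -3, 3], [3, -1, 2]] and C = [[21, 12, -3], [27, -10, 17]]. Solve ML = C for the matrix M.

L is on the right of M, so right-multiply by L⁻¹: M = CL⁻¹.
L has determinant 4; L⁻¹ = [[-3/4, 5/4, -3/2], [5/4, -11/4, 7/2], [7/4, -13/4, 9/2]].
M = CL⁻¹ = [[21, 12, -3], [27, -10, 17]] · [[-3/4, 5/4, -3/2], [5/4, -11/4, 7/2], [7/4, -13/4, 9/2]] = [[-6, 3, -3], [-3, 6, 1]].

M = [[-6, 3, -3], [-3, 6, 1]]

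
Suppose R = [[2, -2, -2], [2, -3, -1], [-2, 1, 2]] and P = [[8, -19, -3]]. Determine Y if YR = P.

Since R sits to the right of Y, Y = PR⁻¹.
det R = 2; the adjugate gives R⁻¹ = [[-5/2, 1, -2], [-1, 0, -1], [-2, 1, -1]].
Y = PR⁻¹ = [[8, -19, -3]] · [[-5/2, 1, -2], [-1, 0, -1], [-2, 1, -1]] = [[5, 5, 6]].

Y = [[5, 5, 6]]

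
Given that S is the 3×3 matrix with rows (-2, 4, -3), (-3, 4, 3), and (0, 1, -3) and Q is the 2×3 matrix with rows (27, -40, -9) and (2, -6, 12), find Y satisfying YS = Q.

S is on the right of Y, so right-multiply by S⁻¹: Y = QS⁻¹.
det S = 3; the adjugate gives S⁻¹ = [[-5, 3, 8], [-3, 2, 5], [-1, 2/3, 4/3]].
Y = QS⁻¹ = [[27, -40, -9], [2, -6, 12]] · [[-5, 3, 8], [-3, 2, 5], [-1, 2/3, 4/3]] = [[-6, -5, 4], [-4, 2, 2]].

Y = [[-6, -5, 4], [-4, 2, 2]]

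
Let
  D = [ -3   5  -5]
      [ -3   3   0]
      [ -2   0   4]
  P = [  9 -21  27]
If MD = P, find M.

M = [[-3, -2, 3]]

Since D sits to the right of M, M = PD⁻¹.
det D = -6; the adjugate gives D⁻¹ = [[-2, 10/3, -5/2], [-2, 11/3, -5/2], [-1, 5/3, -1]].
M = PD⁻¹ = [[9, -21, 27]] · [[-2, 10/3, -5/2], [-2, 11/3, -5/2], [-1, 5/3, -1]] = [[-3, -2, 3]].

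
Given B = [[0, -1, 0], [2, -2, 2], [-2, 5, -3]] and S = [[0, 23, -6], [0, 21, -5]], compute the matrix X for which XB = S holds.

Right-multiplying both sides by B⁻¹ gives X = SB⁻¹.
B has determinant -2; B⁻¹ = [[2, 3/2, 1], [-1, 0, 0], [-3, -1, -1]].
X = SB⁻¹ = [[0, 23, -6], [0, 21, -5]] · [[2, 3/2, 1], [-1, 0, 0], [-3, -1, -1]] = [[-5, 6, 6], [-6, 5, 5]].

X = [[-5, 6, 6], [-6, 5, 5]]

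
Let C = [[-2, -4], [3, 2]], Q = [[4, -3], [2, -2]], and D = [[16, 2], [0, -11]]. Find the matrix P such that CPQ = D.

P = [[-1, 4], [-4, 5]]

Left-multiply by C⁻¹ and right-multiply by Q⁻¹: P = C⁻¹DQ⁻¹.
C has determinant 8; C⁻¹ = [[1/4, 1/2], [-3/8, -1/4]].
Q has determinant -2; Q⁻¹ = [[1, -3/2], [1, -2]].
C⁻¹D = [[4, -5], [-6, 2]].
P = (C⁻¹D)Q⁻¹ = [[-1, 4], [-4, 5]].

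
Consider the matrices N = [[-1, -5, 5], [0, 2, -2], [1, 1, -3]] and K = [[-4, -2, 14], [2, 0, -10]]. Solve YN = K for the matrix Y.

Right-multiplying both sides by N⁻¹ gives Y = KN⁻¹.
det N = 4; the adjugate gives N⁻¹ = [[-1, -5/2, 0], [-1/2, -1/2, -1/2], [-1/2, -1, -1/2]].
Y = KN⁻¹ = [[-4, -2, 14], [2, 0, -10]] · [[-1, -5/2, 0], [-1/2, -1/2, -1/2], [-1/2, -1, -1/2]] = [[-2, -3, -6], [3, 5, 5]].

Y = [[-2, -3, -6], [3, 5, 5]]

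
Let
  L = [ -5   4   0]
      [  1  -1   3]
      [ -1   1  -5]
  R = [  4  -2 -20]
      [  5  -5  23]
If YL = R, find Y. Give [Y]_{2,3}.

Since L sits to the right of Y, Y = RL⁻¹.
L has determinant -2; L⁻¹ = [[-1, -10, -6], [-1, -25/2, -15/2], [0, -1/2, -1/2]].
Y = RL⁻¹ = [[4, -2, -20], [5, -5, 23]] · [[-1, -10, -6], [-1, -25/2, -15/2], [0, -1/2, -1/2]] = [[-2, -5, 1], [0, 1, -4]].

-4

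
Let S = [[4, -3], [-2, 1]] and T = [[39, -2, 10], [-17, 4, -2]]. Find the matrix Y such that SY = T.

Since S multiplies Y on the left, Y = S⁻¹T.
S has determinant -2; S⁻¹ = [[-1/2, -3/2], [-1, -2]].
Y = S⁻¹T = [[-1/2, -3/2], [-1, -2]] · [[39, -2, 10], [-17, 4, -2]] = [[6, -5, -2], [-5, -6, -6]].

Y = [[6, -5, -2], [-5, -6, -6]]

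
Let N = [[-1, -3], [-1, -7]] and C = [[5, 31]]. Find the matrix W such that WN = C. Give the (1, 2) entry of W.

-4

N is on the right of W, so right-multiply by N⁻¹: W = CN⁻¹.
det N = 4; the adjugate gives N⁻¹ = [[-7/4, 3/4], [1/4, -1/4]].
W = CN⁻¹ = [[5, 31]] · [[-7/4, 3/4], [1/4, -1/4]] = [[-1, -4]].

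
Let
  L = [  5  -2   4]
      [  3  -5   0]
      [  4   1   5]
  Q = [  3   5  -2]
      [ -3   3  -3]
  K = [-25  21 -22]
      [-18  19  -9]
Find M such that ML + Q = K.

M = [[0, -4, -4], [1, -4, -2]]

ML = K − Q = [[-28, 16, -20], [-15, 16, -6]].
Since L sits to the right of M, M = (K − Q)L⁻¹.
det L = -3, so L⁻¹ = [[25/3, -14/3, -20/3], [5, -3, -4], [-23/3, 13/3, 19/3]].
M = (K − Q)L⁻¹ = [[0, -4, -4], [1, -4, -2]].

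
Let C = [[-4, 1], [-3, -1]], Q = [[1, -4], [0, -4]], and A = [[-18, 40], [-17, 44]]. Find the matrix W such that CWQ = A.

W = [[5, -2], [2, 0]]

Isolating W: multiply by C⁻¹ from the left and Q⁻¹ from the right, so W = C⁻¹AQ⁻¹.
det C = 7; the adjugate gives C⁻¹ = [[-1/7, -1/7], [3/7, -4/7]].
Q has determinant -4; Q⁻¹ = [[1, -1], [0, -1/4]].
C⁻¹A = [[5, -12], [2, -8]].
W = (C⁻¹A)Q⁻¹ = [[5, -2], [2, 0]].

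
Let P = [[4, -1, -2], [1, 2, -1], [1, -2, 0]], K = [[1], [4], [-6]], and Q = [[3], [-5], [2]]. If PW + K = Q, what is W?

PW = Q − K = [[2], [-9], [8]].
P is on the left of W, so left-multiply by P⁻¹: W = P⁻¹(Q − K).
det P = 1, so P⁻¹ = [[-2, 4, 5], [-1, 2, 2], [-4, 7, 9]].
W = P⁻¹(Q − K) = [[0], [-4], [1]].

W = [[0], [-4], [1]]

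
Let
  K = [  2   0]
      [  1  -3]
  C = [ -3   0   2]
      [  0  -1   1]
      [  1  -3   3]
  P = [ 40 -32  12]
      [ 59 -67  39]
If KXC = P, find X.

X = [[-5, 1, 5], [3, -5, -4]]

Isolating X: multiply by K⁻¹ from the left and C⁻¹ from the right, so X = K⁻¹PC⁻¹.
det K = -6; the adjugate gives K⁻¹ = [[1/2, 0], [1/6, -1/3]].
det C = 2; the adjugate gives C⁻¹ = [[0, -3, 1], [1/2, -11/2, 3/2], [1/2, -9/2, 3/2]].
K⁻¹P = [[20, -16, 6], [-13, 17, -11]].
X = (K⁻¹P)C⁻¹ = [[-5, 1, 5], [3, -5, -4]].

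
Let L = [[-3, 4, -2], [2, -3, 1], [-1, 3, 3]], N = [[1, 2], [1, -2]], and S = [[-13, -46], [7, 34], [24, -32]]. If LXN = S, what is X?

X = [[-4, -5], [-5, 0], [5, 5]]

Left-multiply by L⁻¹ and right-multiply by N⁻¹: X = L⁻¹SN⁻¹.
det L = 2, so L⁻¹ = [[-6, -9, -1], [-7/2, -11/2, -1/2], [3/2, 5/2, 1/2]].
det N = -4; the adjugate gives N⁻¹ = [[1/2, 1/2], [1/4, -1/4]].
L⁻¹S = [[-9, 2], [-5, -10], [10, 0]].
X = (L⁻¹S)N⁻¹ = [[-4, -5], [-5, 0], [5, 5]].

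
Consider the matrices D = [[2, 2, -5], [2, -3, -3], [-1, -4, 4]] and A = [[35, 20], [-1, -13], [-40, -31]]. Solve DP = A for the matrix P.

D is on the left of P, so left-multiply by D⁻¹: P = D⁻¹A.
det D = -3, so D⁻¹ = [[8, -4, 7], [5/3, -1, 4/3], [11/3, -2, 10/3]].
P = D⁻¹A = [[8, -4, 7], [5/3, -1, 4/3], [11/3, -2, 10/3]] · [[35, 20], [-1, -13], [-40, -31]] = [[4, -5], [6, 5], [-3, -4]].

P = [[4, -5], [6, 5], [-3, -4]]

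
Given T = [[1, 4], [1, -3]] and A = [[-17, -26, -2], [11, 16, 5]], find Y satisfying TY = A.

Left-multiplying both sides by T⁻¹ gives Y = T⁻¹A.
det T = -7; the adjugate gives T⁻¹ = [[3/7, 4/7], [1/7, -1/7]].
Y = T⁻¹A = [[3/7, 4/7], [1/7, -1/7]] · [[-17, -26, -2], [11, 16, 5]] = [[-1, -2, 2], [-4, -6, -1]].

Y = [[-1, -2, 2], [-4, -6, -1]]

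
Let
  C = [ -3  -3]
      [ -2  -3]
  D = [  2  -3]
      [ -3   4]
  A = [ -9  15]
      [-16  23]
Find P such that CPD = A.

P = C⁻¹AD⁻¹ (apply C⁻¹ on the left and D⁻¹ on the right).
C has determinant 3; C⁻¹ = [[-1, 1], [2/3, -1]].
det D = -1; the adjugate gives D⁻¹ = [[-4, -3], [-3, -2]].
C⁻¹A = [[-7, 8], [10, -13]].
P = (C⁻¹A)D⁻¹ = [[4, 5], [-1, -4]].

P = [[4, 5], [-1, -4]]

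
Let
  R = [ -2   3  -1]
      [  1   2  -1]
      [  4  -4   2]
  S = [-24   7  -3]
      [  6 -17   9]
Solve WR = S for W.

W = [[1, -6, -4], [1, -4, 3]]

Right-multiplying both sides by R⁻¹ gives W = SR⁻¹.
R has determinant -6; R⁻¹ = [[0, 1/3, 1/6], [1, 0, 1/2], [2, -2/3, 7/6]].
W = SR⁻¹ = [[-24, 7, -3], [6, -17, 9]] · [[0, 1/3, 1/6], [1, 0, 1/2], [2, -2/3, 7/6]] = [[1, -6, -4], [1, -4, 3]].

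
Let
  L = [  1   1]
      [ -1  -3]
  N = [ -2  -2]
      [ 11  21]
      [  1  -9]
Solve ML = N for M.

M = [[-2, 0], [6, -5], [6, 5]]

Since L sits to the right of M, M = NL⁻¹.
det L = -2, so L⁻¹ = [[3/2, 1/2], [-1/2, -1/2]].
M = NL⁻¹ = [[-2, -2], [11, 21], [1, -9]] · [[3/2, 1/2], [-1/2, -1/2]] = [[-2, 0], [6, -5], [6, 5]].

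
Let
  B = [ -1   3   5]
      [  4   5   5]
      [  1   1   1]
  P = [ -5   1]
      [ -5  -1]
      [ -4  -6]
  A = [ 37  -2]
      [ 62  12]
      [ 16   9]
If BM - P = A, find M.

M = [[3, 4], [5, -4], [4, 3]]

BM = A + P = [[32, -1], [57, 11], [12, 3]].
Since B multiplies M on the left, M = B⁻¹(A + P).
det B = -2; the adjugate gives B⁻¹ = [[0, -1, 5], [-1/2, 3, -25/2], [1/2, -2, 17/2]].
M = B⁻¹(A + P) = [[3, 4], [5, -4], [4, 3]].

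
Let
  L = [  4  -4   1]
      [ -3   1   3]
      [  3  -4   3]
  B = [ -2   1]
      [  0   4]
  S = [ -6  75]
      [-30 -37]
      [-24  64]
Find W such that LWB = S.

W = [[-3, 1], [-3, -4], [3, -2]]

Isolating W: multiply by L⁻¹ from the left and B⁻¹ from the right, so W = L⁻¹SB⁻¹.
det L = -3, so L⁻¹ = [[-5, -8/3, 13/3], [-6, -3, 5], [-3, -4/3, 8/3]].
det B = -8, so B⁻¹ = [[-1/2, 1/8], [0, 1/4]].
L⁻¹S = [[6, 1], [6, -19], [-6, -5]].
W = (L⁻¹S)B⁻¹ = [[-3, 1], [-3, -4], [3, -2]].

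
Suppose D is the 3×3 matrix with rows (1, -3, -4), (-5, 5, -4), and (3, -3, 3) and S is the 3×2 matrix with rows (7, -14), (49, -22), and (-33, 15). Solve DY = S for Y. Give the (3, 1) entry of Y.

D is on the left of Y, so left-multiply by D⁻¹: Y = D⁻¹S.
det D = -6; the adjugate gives D⁻¹ = [[-1/2, -7/2, -16/3], [-1/2, -5/2, -4], [0, 1, 5/3]].
Y = D⁻¹S = [[-1/2, -7/2, -16/3], [-1/2, -5/2, -4], [0, 1, 5/3]] · [[7, -14], [49, -22], [-33, 15]] = [[1, 4], [6, 2], [-6, 3]].

-6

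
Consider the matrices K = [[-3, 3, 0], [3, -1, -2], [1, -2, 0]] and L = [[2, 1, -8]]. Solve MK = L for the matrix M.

M = [[5, 4, 5]]

Right-multiplying both sides by K⁻¹ gives M = LK⁻¹.
K has determinant 6; K⁻¹ = [[-2/3, 0, -1], [-1/3, 0, -1], [-5/6, -1/2, -1]].
M = LK⁻¹ = [[2, 1, -8]] · [[-2/3, 0, -1], [-1/3, 0, -1], [-5/6, -1/2, -1]] = [[5, 4, 5]].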